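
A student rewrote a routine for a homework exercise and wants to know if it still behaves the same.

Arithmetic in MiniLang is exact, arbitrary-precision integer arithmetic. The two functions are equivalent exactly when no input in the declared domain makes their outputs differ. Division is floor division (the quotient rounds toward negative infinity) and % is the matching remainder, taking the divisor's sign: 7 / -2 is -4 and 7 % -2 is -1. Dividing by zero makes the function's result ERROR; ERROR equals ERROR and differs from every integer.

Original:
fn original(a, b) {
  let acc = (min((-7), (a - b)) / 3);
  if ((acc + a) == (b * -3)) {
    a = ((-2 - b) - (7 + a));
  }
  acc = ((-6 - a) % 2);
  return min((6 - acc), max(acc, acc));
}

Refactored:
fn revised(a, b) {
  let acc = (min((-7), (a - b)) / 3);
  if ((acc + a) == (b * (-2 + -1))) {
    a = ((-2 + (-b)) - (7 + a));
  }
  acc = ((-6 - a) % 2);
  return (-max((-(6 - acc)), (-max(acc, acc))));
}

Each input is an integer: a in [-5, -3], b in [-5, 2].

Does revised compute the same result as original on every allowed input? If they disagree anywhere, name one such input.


Changes here: arithmetic usage differs; min/max/abs usage differs; constant usage differs; the full 24-point sweep finds no disagreement.
verdict: equivalent


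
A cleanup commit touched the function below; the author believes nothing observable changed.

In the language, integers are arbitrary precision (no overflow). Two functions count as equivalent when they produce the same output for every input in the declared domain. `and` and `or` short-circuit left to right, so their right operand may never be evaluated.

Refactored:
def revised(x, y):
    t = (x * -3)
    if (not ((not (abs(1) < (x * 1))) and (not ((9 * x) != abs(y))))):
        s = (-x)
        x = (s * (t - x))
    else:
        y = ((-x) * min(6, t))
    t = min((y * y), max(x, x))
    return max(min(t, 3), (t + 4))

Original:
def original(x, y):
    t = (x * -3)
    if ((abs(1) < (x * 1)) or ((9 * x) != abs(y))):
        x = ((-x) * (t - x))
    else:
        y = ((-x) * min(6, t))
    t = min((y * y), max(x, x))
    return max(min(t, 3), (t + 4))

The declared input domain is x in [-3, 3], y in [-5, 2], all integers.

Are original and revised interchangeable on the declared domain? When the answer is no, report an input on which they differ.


Changes here: statement counts differ, plus local variable names differ, plus boolean connective usage differs; the full 56-point sweep finds no disagreement.
verdict: equivalent


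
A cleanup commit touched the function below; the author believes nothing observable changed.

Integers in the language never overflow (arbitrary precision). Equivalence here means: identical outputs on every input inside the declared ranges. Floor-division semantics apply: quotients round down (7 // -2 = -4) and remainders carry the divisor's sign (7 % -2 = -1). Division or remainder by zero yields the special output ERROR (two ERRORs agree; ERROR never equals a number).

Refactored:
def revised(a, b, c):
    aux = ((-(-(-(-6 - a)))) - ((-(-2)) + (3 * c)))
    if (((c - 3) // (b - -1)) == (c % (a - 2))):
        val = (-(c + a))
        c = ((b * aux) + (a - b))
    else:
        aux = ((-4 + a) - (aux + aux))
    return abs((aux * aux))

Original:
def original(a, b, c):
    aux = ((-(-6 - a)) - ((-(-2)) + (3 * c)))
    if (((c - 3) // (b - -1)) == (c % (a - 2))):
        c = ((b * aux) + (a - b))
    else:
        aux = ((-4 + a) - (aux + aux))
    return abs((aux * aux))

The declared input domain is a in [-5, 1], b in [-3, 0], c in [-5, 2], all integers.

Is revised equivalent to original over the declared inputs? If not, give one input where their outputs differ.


Among the additions is an assignment to `val` whose value nothing reads, and its value is discarded.
As a probe, take a=-1, b=-2, c=-2: original runs aux becomes 9; next (((c - 3) // (b - -1)) == (c % (a - 2))) evaluates to false; next aux becomes -23; next final value 529; revised runs aux becomes 9; next (((c - 3) // (b - -1)) == (c % (a - 2))) evaluates to false; next aux becomes -23; next final value 529; both end at 529.
Sweeping the whole domain (224 inputs) finds no disagreement.
verdict: equivalent


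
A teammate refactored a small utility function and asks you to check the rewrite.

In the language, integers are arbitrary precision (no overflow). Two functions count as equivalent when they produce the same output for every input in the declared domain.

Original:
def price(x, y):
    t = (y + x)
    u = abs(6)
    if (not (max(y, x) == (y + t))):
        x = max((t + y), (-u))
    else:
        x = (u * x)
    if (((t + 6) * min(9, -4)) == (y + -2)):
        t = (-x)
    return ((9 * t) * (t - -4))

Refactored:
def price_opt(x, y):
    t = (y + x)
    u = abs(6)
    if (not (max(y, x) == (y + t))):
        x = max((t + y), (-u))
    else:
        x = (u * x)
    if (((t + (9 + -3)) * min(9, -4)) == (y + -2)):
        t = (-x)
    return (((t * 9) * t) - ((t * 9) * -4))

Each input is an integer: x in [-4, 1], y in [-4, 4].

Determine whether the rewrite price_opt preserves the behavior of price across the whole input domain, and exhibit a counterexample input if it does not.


Differences: arithmetic usage differs; also constant usage differs — yet all 54 inputs agree.
verdict: equivalent


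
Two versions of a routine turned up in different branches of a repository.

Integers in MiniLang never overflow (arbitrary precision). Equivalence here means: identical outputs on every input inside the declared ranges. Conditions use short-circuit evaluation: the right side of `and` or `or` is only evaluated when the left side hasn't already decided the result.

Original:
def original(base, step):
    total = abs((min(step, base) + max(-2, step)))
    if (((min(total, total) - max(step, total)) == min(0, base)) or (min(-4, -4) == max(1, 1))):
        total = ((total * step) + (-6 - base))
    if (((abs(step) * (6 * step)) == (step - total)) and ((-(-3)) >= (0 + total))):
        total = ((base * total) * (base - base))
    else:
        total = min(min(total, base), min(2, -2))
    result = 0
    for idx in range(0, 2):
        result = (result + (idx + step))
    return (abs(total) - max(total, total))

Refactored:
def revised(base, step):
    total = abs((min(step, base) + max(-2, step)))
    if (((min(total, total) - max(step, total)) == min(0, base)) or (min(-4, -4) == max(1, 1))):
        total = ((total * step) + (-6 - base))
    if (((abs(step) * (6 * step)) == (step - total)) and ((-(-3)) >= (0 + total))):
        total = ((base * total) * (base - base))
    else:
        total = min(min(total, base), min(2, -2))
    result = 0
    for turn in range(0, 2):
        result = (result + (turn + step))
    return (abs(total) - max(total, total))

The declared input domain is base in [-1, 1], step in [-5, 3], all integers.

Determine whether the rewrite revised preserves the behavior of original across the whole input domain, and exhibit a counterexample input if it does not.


Behavior is preserved: although local variable names differ, the outputs never diverge.
One worked example (base=-1, step=-2) — original: total = 4; (((min(total, total) - max(step, total)) == min(0, base)) or (min(-4, -4) == max(1, 1))) -> false; (((abs(step) * (6 * step)) == (step - total)) and ((-(-3)) >= (0 + total))) -> false; total = -2; result = 0; [idx=0]; result = -2; [idx=1]; result = -3; return 4; revised: total = 4; (((min(total, total) - max(step, total)) == min(0, base)) or (min(-4, -4) == max(1, 1))) -> false; (((abs(step) * (6 * step)) == (step - total)) and ((-(-3)) >= (0 + total))) -> false; total = -2; result = 0; [turn=0]; result = -2; [turn=1]; result = -3; return 4; agreement on 4.
Checked all 27 inputs in the declared domain: the outputs agree on every one.
verdict: equivalent


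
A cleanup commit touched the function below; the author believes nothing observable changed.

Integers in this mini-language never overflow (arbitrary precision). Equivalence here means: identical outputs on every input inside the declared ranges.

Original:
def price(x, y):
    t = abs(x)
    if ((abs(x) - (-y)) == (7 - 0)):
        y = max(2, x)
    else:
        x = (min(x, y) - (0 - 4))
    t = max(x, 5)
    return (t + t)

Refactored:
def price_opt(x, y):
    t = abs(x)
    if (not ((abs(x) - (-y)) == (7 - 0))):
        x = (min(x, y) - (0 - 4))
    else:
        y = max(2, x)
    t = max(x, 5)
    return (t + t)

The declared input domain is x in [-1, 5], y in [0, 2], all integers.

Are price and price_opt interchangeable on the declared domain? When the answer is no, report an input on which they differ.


Reading the diff, among the changes: boolean connective usage differs.
As a probe, take x=5, y=2: price runs t := 5 | ((abs(x) - (-y)) == (7 - 0)): true | y := 5 | t := 5 | result 10; price_opt runs t := 5 | (not ((abs(x) - (-y)) == (7 - 0))): false | y := 5 | t := 5 | result 10; both end at 10.
Across all 21 domain points the two functions coincide.
verdict: equivalent


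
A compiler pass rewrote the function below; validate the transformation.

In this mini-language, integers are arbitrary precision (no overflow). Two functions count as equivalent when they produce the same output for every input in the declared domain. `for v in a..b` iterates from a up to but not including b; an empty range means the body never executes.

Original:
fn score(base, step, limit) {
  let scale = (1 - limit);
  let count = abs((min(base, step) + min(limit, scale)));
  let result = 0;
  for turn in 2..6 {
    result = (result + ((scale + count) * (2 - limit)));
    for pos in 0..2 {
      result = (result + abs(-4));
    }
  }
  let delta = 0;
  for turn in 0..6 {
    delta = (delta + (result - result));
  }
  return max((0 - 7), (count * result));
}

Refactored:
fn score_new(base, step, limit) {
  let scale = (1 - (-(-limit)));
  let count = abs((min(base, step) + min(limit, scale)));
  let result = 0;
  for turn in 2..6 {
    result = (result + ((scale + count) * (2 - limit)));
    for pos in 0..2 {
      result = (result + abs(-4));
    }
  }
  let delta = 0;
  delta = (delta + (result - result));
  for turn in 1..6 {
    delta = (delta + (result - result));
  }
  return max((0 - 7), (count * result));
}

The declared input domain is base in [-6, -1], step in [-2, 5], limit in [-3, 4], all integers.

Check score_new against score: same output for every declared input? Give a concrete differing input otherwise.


Equivalent — the differences include statement counts differ; and arithmetic usage differs; and loop structure differs, yet no declared input distinguishes the two.
One worked example (base=-3, step=5, limit=0) — score: scale := 1 | count := 3 | result := 0 | iter turn=2: | result := 8 | iter pos=0: | result := 12 | iter pos=1: | result := 16 | iter turn=3: | result := 24 | iter pos=0: | result := 28 | iter pos=1: | result := 32 | iter turn=4: | result := 40 | iter pos=0: | result := 44 | iter pos=1: | result := 48 | iter turn=5: | result := 56 | iter pos=0: | result := 60 | iter pos=1: | result := 64 | delta := 0 | iter turn=0: | delta := 0 | iter turn=1: | delta := 0 | iter turn=2: | delta := 0 | iter turn=3: | delta := 0 | iter turn=4: | delta := 0 | iter turn=5: | delta := 0 | result 192; score_new: scale := 1 | count := 3 | result := 0 | iter turn=2: | result := 8 | iter pos=0: | result := 12 | iter pos=1: | result := 16 | iter turn=3: | result := 24 | iter pos=0: | result := 28 | iter pos=1: | result := 32 | iter turn=4: | result := 40 | iter pos=0: | result := 44 | iter pos=1: | result := 48 | iter turn=5: | result := 56 | iter pos=0: | result := 60 | iter pos=1: | result := 64 | delta := 0 | delta := 0 | iter turn=1: | delta := 0 | iter turn=2: | delta := 0 | iter turn=3: | delta := 0 | iter turn=4: | delta := 0 | iter turn=5: | delta := 0 | result 192; agreement on 192.
Checked all 384 inputs in the declared domain: the outputs agree on every one.
verdict: equivalent


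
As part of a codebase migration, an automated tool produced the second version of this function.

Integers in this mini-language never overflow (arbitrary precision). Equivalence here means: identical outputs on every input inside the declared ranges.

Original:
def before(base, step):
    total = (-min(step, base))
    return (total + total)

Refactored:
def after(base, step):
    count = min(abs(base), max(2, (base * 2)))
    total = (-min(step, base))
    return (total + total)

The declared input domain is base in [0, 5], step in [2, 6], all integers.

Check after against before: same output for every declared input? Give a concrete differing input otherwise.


Equivalent. There is a behavioral-looking edit here, yet the outcome never shifts on this domain.
An exhaustive pass over the 30 declared inputs shows identical outputs.
Tracing base=2, step=6: before: total becomes -2; next final value -4 | after: count becomes 2; next total becomes -2; next final value -4 — matching result -4.
verdict: equivalent


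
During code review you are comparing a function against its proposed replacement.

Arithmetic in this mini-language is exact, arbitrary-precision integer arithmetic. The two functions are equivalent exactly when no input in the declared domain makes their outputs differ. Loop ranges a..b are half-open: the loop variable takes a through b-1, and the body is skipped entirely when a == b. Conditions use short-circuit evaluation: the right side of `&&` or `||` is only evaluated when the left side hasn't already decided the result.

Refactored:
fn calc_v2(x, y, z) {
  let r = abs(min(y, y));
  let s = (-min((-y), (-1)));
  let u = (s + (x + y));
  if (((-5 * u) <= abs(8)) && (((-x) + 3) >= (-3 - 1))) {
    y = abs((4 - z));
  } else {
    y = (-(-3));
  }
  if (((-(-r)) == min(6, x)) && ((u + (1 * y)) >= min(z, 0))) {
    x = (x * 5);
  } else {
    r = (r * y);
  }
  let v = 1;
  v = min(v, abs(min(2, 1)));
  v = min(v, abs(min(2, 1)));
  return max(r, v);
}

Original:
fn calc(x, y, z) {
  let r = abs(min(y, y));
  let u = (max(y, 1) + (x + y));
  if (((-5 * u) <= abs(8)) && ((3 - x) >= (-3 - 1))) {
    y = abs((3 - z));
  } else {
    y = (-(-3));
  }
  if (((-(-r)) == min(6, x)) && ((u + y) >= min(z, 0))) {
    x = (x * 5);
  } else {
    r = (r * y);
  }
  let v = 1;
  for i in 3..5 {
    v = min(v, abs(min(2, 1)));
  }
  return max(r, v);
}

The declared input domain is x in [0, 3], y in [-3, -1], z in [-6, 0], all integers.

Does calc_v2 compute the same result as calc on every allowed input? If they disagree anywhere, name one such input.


x=0, y=-2, z=-6 yields 18 from calc but 20 from calc_v2.
verdict: not equivalent; witness: x=0, y=-2, z=-6


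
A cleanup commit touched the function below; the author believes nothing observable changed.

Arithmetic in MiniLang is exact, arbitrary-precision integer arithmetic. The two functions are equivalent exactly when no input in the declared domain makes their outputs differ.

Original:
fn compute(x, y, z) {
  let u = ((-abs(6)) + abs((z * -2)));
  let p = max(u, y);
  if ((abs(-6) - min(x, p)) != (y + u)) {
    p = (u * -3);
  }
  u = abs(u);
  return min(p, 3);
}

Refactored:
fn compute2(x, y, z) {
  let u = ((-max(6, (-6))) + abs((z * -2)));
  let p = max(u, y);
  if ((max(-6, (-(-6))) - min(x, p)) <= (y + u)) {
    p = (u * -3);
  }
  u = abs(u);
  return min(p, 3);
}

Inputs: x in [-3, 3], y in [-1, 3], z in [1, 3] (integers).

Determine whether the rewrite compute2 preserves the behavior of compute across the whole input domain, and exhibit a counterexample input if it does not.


Evaluate both at x=-3, y=-1, z=1.
compute: u := -4 | p := -1 | ((abs(-6) - min(x, p)) != (y + u)): true | p := 12 | u := 4 | result 3
compute2: u := -4 | p := -1 | ((max(-6, (-(-6))) - min(x, p)) <= (y + u)): false | u := 4 | result -1
3 and -1 differ, so these are not the same function on this domain.
verdict: not equivalent; witness: x=-3, y=-1, z=1


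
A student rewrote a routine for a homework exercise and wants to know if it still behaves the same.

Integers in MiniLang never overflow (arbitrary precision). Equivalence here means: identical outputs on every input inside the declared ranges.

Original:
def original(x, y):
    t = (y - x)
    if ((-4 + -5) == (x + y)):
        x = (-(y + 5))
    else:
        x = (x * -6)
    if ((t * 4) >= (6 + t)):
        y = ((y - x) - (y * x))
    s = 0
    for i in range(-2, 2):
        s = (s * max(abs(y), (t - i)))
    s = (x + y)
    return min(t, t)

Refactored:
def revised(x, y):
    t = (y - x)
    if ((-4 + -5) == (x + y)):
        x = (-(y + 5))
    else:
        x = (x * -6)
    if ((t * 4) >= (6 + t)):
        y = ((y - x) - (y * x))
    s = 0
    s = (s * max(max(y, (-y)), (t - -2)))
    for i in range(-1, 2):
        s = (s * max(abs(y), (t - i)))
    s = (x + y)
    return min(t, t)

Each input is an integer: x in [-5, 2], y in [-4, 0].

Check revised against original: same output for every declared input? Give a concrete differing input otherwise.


The two versions differ — the changes include arithmetic usage differs, and loop structure differs, and min/max/abs usage differs, and statement counts differ, and constant usage differs.
Tracing x=1, y=-3: original: t = -4; ((-4 + -5) == (x + y)) -> false; x = -6; ((t * 4) >= (6 + t)) -> false; s = 0; [i=-2]; s = 0; [i=-1]; s = 0; [i=0]; s = 0; [i=1]; s = 0; s = -9; return -4 | revised: t = -4; ((-4 + -5) == (x + y)) -> false; x = -6; ((t * 4) >= (6 + t)) -> false; s = 0; s = 0; [i=-1]; s = 0; [i=0]; s = 0; [i=1]; s = 0; s = -9; return -4 — matching result -4.
An exhaustive pass over the 40 declared inputs shows identical outputs.
verdict: equivalent


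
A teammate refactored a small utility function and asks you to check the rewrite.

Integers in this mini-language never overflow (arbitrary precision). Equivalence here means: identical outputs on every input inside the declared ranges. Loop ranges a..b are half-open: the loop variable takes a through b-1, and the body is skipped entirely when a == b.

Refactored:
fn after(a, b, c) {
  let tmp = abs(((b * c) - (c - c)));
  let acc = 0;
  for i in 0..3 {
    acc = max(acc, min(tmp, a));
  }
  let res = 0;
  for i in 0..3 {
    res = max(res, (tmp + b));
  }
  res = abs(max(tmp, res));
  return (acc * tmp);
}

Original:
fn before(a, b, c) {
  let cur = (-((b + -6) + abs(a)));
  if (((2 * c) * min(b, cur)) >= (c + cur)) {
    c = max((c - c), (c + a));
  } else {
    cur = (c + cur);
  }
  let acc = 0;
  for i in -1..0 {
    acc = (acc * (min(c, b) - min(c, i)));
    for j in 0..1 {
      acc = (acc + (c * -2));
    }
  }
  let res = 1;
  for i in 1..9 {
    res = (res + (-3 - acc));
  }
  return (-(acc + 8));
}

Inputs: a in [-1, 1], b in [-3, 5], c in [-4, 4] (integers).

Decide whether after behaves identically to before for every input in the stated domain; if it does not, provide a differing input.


Try a=-1, b=-3, c=-4.
before: cur=8, then (((2 * c) * min(b, cur)) >= (c + cur)) is true, then c=0, then acc=0, then (i=-1), then acc=0, then (j=0), then acc=0, then res=1, then (i=1), then res=-2, then (i=2), then res=-5, then (i=3), then res=-8, then (i=4), then res=-11, then (i=5), then res=-14, then (i=6), then res=-17, then (i=7), then res=-20, then (i=8), then res=-23, then returns -8
after: tmp=12, then acc=0, then (i=0), then acc=0, then (i=1), then acc=0, then (i=2), then acc=0, then res=0, then (i=0), then res=9, then (i=1), then res=9, then (i=2), then res=9, then res=12, then returns 0
-8 vs 0 — the two versions disagree here.
verdict: not equivalent; witness: a=-1, b=-3, c=-4


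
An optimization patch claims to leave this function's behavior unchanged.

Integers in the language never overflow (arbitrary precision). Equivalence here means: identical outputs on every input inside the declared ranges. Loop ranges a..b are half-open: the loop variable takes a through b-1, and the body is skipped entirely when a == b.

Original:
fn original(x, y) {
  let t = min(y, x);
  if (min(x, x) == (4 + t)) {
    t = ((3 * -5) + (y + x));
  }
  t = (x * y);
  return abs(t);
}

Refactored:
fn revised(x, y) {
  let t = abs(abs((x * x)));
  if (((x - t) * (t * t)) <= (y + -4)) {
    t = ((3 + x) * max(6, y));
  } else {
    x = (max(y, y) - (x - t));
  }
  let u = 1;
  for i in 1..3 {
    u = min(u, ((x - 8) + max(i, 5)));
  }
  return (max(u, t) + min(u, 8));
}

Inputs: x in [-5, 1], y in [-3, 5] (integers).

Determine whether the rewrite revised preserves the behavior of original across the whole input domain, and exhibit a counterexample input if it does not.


Evaluate both at x=-5, y=-3.
original: t=-5, then (min(x, x) == (4 + t)) is false, then t=15, then returns 15
revised: t=25, then (((x - t) * (t * t)) <= (y + -4)) is true, then t=-12, then u=1, then (i=1), then u=-8, then (i=2), then u=-8, then returns -16
15 != -16, so the rewrite changes behavior.
verdict: not equivalent; witness: x=-5, y=-3


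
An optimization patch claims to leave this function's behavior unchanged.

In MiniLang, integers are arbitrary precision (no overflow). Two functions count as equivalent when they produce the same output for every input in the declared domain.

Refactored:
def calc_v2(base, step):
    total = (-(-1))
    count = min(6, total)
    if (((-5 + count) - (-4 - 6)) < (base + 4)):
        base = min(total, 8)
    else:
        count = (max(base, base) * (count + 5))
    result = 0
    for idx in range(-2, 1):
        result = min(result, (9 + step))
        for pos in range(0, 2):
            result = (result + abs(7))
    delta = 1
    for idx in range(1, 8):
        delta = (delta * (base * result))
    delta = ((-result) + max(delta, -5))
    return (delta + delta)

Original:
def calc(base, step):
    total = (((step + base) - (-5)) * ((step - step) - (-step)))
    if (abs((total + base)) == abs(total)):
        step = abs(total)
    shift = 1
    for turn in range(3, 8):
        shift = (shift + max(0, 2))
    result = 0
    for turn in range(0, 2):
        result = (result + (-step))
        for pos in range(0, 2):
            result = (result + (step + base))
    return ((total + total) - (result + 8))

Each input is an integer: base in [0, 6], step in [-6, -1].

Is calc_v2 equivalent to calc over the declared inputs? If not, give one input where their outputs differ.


There is a counterexample at base=0, step=-6: -8 on one side, -34 on the other.
calc: total=6, then (abs((total + base)) == abs(total)) is true, then step=6, then shift=1, then (turn=3), then shift=3, then (turn=4), then shift=5, then (turn=5), then shift=7, then (turn=6), then shift=9, then (turn=7), then shift=11, then result=0, then (turn=0), then result=-6, then (pos=0), then result=0, then (pos=1), then result=6, then (turn=1), then result=0, then (pos=0), then result=6, then (pos=1), then result=12, then returns -8
calc_v2: total=1, then count=1, then (((-5 + count) - (-4 - 6)) < (base + 4)) is false, then count=0, then result=0, then (idx=-2), then result=0, then (pos=0), then result=7, then (pos=1), then result=14, then (idx=-1), then result=3, then (pos=0), then result=10, then (pos=1), then result=17, then (idx=0), then result=3, then (pos=0), then result=10, then (pos=1), then result=17, then delta=1, then (idx=1), then delta=0, then (idx=2), then delta=0, then (idx=3), then delta=0, then (idx=4), then delta=0, then (idx=5), then delta=0, then (idx=6), then delta=0, then (idx=7), then delta=0, then delta=-17, then returns -34
verdict: not equivalent; witness: base=0, step=-6


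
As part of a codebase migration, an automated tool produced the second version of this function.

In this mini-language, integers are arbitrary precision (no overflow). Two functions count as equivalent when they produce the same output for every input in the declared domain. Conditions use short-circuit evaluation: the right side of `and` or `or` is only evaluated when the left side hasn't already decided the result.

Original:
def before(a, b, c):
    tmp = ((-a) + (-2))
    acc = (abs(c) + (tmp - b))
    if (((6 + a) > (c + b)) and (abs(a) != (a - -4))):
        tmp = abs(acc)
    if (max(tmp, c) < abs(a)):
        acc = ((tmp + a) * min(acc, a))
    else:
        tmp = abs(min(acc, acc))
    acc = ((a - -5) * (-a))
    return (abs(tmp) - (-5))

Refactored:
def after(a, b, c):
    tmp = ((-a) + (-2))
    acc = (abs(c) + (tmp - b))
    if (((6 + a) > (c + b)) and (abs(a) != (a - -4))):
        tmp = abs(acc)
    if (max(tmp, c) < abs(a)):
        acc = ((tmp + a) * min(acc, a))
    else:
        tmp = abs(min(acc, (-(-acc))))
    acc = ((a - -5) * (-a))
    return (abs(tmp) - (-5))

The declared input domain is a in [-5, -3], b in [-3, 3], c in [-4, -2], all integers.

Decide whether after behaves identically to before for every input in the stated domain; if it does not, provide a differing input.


Comparing the listings, the differences include: same computation, different form.
One worked example (a=-3, b=-1, c=-4) — before: tmp becomes 1; next acc becomes 6; next (((6 + a) > (c + b)) and (abs(a) != (a - -4))) evaluates to true; next tmp becomes 6; next (max(tmp, c) < abs(a)) evaluates to false; next tmp becomes 6; next acc becomes 6; next final value 11; after: tmp becomes 1; next acc becomes 6; next (((6 + a) > (c + b)) and (abs(a) != (a - -4))) evaluates to true; next tmp becomes 6; next (max(tmp, c) < abs(a)) evaluates to false; next tmp becomes 6; next acc becomes 6; next final value 11; agreement on 11.
Every one of the 63 inputs gives matching results.
verdict: equivalent


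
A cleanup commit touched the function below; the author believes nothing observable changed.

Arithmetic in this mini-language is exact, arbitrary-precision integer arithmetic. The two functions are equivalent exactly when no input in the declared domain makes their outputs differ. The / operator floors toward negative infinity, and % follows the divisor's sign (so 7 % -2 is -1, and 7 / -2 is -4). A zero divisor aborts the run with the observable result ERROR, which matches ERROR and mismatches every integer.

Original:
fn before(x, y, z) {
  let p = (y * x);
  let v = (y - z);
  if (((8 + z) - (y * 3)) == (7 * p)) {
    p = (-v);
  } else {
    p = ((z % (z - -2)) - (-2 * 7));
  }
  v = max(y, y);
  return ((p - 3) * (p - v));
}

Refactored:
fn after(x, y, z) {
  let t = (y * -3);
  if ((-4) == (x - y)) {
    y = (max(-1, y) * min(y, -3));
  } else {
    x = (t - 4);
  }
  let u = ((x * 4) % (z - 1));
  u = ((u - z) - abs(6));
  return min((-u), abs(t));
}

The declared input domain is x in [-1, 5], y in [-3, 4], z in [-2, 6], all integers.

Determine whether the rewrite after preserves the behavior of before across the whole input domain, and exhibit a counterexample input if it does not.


x=-1, y=-3, z=-2 yields ERROR from before but 5 from after.
verdict: not equivalent; witness: x=-1, y=-3, z=-2


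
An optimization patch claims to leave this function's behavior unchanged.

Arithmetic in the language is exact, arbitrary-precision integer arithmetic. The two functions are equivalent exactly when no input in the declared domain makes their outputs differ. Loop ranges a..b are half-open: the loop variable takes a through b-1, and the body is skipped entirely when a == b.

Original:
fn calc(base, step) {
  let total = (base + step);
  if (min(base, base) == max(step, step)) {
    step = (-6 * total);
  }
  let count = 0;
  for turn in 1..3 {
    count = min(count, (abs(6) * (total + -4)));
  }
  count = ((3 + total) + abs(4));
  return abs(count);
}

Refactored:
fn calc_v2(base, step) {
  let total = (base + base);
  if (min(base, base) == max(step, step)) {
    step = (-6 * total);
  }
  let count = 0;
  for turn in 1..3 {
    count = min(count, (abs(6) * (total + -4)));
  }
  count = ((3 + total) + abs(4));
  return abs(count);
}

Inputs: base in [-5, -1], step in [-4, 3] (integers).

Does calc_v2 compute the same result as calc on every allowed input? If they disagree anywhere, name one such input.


There is a counterexample at base=-5, step=-4: 2 on one side, 3 on the other.
calc: total := -9 | (min(base, base) == max(step, step)): false | count := 0 | iter turn=1: | count := -78 | iter turn=2: | count := -78 | count := -2 | result 2
calc_v2: total := -10 | (min(base, base) == max(step, step)): false | count := 0 | iter turn=1: | count := -84 | iter turn=2: | count := -84 | count := -3 | result 3
verdict: not equivalent; witness: base=-5, step=-4


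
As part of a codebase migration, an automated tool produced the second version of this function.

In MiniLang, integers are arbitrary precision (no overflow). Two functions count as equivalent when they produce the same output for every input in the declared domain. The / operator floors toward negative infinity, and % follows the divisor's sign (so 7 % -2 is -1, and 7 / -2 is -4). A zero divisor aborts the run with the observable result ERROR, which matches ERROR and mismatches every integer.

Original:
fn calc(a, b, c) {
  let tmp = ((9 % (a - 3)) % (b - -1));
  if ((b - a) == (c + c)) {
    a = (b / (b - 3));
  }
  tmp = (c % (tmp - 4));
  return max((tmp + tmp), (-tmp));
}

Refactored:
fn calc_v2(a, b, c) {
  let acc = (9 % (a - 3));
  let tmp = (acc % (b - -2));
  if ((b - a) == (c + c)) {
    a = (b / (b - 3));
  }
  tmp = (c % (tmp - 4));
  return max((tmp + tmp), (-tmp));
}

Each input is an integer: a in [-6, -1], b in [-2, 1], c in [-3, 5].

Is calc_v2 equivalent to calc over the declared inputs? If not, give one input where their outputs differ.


Run the pair on a=-6, b=-2, c=-3.
calc: tmp := 0 | ((b - a) == (c + c)): false | tmp := -3 | result 3
calc_v2: acc := 0 | divide-by-zero, output ERROR
3 against ERROR: the behavior changed.
verdict: not equivalent; witness: a=-6, b=-2, c=-3


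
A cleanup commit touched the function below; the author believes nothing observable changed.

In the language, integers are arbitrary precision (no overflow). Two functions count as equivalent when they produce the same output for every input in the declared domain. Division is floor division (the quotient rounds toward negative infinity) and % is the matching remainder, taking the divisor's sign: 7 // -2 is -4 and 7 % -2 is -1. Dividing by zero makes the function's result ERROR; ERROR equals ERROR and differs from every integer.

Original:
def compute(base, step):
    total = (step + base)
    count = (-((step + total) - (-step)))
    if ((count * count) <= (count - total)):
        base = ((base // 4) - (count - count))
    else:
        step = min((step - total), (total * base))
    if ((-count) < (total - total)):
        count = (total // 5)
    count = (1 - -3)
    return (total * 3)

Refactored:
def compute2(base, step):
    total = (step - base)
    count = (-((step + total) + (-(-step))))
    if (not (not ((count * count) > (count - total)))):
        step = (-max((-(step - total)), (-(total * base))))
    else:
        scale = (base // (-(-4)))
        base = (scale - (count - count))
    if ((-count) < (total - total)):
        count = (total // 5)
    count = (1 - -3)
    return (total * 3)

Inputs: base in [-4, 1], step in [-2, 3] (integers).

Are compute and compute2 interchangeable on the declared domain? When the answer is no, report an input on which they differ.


At base=-4, step=-2: compute gives -18, compute2 gives 6.
verdict: not equivalent; witness: base=-4, step=-2


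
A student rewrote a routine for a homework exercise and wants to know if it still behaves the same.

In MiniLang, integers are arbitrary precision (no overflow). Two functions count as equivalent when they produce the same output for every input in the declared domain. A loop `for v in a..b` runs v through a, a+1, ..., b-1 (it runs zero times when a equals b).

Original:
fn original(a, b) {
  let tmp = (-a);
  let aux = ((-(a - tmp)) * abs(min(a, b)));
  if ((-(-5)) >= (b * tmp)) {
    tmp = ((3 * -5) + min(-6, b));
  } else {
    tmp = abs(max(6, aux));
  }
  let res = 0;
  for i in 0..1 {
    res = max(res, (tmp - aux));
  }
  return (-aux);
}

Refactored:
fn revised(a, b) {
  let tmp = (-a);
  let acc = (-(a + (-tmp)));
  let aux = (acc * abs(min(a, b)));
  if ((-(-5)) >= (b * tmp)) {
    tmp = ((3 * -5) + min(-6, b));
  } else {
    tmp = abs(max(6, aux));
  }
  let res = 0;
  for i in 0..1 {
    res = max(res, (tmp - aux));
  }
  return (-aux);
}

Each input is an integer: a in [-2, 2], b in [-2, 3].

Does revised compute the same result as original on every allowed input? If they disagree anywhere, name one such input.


Side by side, the visible changes include: statement counts differ; arithmetic usage differs; local variable names differ.
Tracing a=1, b=3: original: tmp becomes -1; next aux becomes -2; next ((-(-5)) >= (b * tmp)) evaluates to true; next tmp becomes -21; next res becomes 0; next at i=0:; next res becomes 0; next final value 2 | revised: tmp becomes -1; next acc becomes -2; next aux becomes -2; next ((-(-5)) >= (b * tmp)) evaluates to true; next tmp becomes -21; next res becomes 0; next at i=0:; next res becomes 0; next final value 2 — matching result 2.
Sweeping the whole domain (30 inputs) finds no disagreement.
verdict: equivalent


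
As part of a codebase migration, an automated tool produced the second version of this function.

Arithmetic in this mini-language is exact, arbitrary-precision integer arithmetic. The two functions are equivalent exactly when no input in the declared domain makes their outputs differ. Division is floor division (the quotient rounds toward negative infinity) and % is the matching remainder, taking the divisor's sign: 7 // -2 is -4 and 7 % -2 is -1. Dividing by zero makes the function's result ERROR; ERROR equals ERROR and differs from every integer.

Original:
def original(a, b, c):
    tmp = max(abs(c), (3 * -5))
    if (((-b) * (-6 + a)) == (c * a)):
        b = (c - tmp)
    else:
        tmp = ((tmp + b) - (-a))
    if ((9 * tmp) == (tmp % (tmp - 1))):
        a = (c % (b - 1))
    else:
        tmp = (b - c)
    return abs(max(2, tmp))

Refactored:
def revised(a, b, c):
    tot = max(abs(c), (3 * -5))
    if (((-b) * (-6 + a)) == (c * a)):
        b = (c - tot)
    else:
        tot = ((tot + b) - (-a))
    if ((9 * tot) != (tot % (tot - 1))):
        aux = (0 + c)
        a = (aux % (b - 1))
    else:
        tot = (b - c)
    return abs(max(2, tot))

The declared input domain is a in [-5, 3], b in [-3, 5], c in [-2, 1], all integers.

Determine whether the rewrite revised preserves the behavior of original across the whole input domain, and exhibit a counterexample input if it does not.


Evaluate both at a=-5, b=1, c=-2.
original: tmp := 2 | (((-b) * (-6 + a)) == (c * a)): false | tmp := -2 | ((9 * tmp) == (tmp % (tmp - 1))): false | tmp := 3 | result 3
revised: tot := 2 | (((-b) * (-6 + a)) == (c * a)): false | tot := -2 | ((9 * tot) != (tot % (tot - 1))): true | aux := -2 | divide-by-zero, output ERROR
3 and ERROR differ, so these are not the same function on this domain.
verdict: not equivalent; witness: a=-5, b=1, c=-2


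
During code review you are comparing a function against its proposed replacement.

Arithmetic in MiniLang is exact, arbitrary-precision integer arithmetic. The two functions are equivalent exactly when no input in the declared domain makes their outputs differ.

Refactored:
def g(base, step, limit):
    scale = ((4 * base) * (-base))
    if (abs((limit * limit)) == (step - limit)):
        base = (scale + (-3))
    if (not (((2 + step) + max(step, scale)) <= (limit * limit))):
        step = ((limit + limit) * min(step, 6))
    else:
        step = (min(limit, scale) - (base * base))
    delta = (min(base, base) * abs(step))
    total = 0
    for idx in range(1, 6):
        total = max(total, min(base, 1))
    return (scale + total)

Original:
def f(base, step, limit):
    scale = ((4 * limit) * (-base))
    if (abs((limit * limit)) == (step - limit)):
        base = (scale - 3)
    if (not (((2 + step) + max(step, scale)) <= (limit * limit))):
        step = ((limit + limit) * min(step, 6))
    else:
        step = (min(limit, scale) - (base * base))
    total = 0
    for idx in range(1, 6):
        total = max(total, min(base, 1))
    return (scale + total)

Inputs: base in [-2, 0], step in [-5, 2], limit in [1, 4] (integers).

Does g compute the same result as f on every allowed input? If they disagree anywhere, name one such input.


These are not equivalent — on base=-2, step=-5, limit=1 the outputs split (8 vs -16).
f: scale becomes 8; next (abs((limit * limit)) == (step - limit)) evaluates to false; next (not (((2 + step) + max(step, scale)) <= (limit * limit))) evaluates to true; next step becomes -10; next total becomes 0; next at idx=1:; next total becomes 0; next at idx=2:; next total becomes 0; next at idx=3:; next total becomes 0; next at idx=4:; next total becomes 0; next at idx=5:; next total becomes 0; next final value 8
g: scale becomes -16; next (abs((limit * limit)) == (step - limit)) evaluates to false; next (not (((2 + step) + max(step, scale)) <= (limit * limit))) evaluates to false; next step becomes -20; next delta becomes -40; next total becomes 0; next at idx=1:; next total becomes 0; next at idx=2:; next total becomes 0; next at idx=3:; next total becomes 0; next at idx=4:; next total becomes 0; next at idx=5:; next total becomes 0; next final value -16
verdict: not equivalent; witness: base=-2, step=-5, limit=1


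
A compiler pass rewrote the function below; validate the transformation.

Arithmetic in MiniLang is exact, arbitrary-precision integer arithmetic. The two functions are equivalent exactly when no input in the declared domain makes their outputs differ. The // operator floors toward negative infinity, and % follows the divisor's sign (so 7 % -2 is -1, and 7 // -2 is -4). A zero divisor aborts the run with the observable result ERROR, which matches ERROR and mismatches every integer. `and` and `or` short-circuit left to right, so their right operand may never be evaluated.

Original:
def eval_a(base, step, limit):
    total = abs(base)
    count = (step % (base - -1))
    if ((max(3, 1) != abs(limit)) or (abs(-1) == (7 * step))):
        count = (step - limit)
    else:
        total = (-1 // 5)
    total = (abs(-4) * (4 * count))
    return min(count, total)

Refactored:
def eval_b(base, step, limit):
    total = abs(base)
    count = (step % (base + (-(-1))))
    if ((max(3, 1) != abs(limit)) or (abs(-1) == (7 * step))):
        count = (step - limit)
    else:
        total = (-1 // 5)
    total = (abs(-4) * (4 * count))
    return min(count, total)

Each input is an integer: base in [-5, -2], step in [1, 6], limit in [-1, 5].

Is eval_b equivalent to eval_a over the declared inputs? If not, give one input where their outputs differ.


Reading the diff, among the changes: arithmetic usage differs.
As a probe, take base=-4, step=1, limit=-1: eval_a runs total=4, then count=-2, then ((max(3, 1) != abs(limit)) or (abs(-1) == (7 * step))) is true, then count=2, then total=32, then returns 2; eval_b runs total=4, then count=-2, then ((max(3, 1) != abs(limit)) or (abs(-1) == (7 * step))) is true, then count=2, then total=32, then returns 2; both end at 2.
Checked all 168 inputs in the declared domain: the outputs agree on every one.
verdict: equivalent


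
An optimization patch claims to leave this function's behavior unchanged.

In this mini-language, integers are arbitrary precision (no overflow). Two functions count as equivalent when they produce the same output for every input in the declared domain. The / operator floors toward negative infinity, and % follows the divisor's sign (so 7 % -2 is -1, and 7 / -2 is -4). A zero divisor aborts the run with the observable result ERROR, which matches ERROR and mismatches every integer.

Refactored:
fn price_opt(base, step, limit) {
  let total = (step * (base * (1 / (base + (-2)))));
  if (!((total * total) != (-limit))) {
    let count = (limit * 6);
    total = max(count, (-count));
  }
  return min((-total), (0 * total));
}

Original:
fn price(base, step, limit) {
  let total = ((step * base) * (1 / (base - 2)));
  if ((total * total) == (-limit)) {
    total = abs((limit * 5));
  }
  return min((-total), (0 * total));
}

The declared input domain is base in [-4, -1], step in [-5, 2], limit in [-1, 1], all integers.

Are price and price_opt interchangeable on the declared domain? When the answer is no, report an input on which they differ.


Consider the input base=-1, step=-1, limit=-1.
price: total becomes -1; next ((total * total) == (-limit)) evaluates to true; next total becomes 5; next final value -5
price_opt: total becomes -1; next (!((total * total) != (-limit))) evaluates to true; next count becomes -6; next total becomes 6; next final value -6
-5 != -6, so the rewrite changes behavior.
verdict: not equivalent; witness: base=-1, step=-1, limit=-1
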